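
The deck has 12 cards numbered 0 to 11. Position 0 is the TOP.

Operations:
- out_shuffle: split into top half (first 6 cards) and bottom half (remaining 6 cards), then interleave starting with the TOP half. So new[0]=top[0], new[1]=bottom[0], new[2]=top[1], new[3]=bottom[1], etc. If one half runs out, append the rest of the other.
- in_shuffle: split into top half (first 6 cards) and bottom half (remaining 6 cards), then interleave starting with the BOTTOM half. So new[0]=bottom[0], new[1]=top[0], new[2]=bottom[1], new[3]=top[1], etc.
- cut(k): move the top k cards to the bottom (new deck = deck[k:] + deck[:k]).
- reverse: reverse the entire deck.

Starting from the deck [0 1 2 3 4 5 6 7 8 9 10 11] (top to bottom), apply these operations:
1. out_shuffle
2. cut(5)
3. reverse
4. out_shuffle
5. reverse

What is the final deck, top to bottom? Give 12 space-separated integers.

After op 1 (out_shuffle): [0 6 1 7 2 8 3 9 4 10 5 11]
After op 2 (cut(5)): [8 3 9 4 10 5 11 0 6 1 7 2]
After op 3 (reverse): [2 7 1 6 0 11 5 10 4 9 3 8]
After op 4 (out_shuffle): [2 5 7 10 1 4 6 9 0 3 11 8]
After op 5 (reverse): [8 11 3 0 9 6 4 1 10 7 5 2]

Answer: 8 11 3 0 9 6 4 1 10 7 5 2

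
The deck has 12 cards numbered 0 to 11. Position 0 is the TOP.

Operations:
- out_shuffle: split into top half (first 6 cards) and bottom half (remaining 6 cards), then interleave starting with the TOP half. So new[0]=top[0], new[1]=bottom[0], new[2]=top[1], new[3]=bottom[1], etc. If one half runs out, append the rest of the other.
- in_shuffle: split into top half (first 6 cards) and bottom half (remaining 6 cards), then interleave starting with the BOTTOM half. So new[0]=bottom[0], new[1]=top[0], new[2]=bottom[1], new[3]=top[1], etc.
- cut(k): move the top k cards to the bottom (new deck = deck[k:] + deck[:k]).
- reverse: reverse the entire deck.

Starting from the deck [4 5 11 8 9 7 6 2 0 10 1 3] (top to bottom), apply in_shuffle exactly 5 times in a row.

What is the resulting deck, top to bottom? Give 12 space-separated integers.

After op 1 (in_shuffle): [6 4 2 5 0 11 10 8 1 9 3 7]
After op 2 (in_shuffle): [10 6 8 4 1 2 9 5 3 0 7 11]
After op 3 (in_shuffle): [9 10 5 6 3 8 0 4 7 1 11 2]
After op 4 (in_shuffle): [0 9 4 10 7 5 1 6 11 3 2 8]
After op 5 (in_shuffle): [1 0 6 9 11 4 3 10 2 7 8 5]

Answer: 1 0 6 9 11 4 3 10 2 7 8 5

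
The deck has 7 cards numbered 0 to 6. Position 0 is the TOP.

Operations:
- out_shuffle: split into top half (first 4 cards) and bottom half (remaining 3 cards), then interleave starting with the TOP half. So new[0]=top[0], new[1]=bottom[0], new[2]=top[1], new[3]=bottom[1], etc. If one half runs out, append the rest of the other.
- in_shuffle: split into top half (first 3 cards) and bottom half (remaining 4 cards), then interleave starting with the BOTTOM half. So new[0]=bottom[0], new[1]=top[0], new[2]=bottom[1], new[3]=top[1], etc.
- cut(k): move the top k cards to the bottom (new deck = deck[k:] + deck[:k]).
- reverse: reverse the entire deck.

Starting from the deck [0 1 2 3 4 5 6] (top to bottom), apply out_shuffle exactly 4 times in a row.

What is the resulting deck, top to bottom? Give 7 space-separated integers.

After op 1 (out_shuffle): [0 4 1 5 2 6 3]
After op 2 (out_shuffle): [0 2 4 6 1 3 5]
After op 3 (out_shuffle): [0 1 2 3 4 5 6]
After op 4 (out_shuffle): [0 4 1 5 2 6 3]

Answer: 0 4 1 5 2 6 3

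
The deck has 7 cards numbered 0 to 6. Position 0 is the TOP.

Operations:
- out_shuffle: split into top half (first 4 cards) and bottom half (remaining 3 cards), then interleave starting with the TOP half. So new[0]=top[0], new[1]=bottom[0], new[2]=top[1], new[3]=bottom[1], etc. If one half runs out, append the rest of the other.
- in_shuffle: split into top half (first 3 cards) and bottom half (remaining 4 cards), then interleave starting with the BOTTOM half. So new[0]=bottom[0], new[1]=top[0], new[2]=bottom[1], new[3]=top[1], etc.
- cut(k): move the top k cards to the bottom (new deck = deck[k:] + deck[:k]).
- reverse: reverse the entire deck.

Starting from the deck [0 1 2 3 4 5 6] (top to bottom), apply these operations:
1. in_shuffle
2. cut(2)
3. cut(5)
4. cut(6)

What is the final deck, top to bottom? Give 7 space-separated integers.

Answer: 6 3 0 4 1 5 2

Derivation:
After op 1 (in_shuffle): [3 0 4 1 5 2 6]
After op 2 (cut(2)): [4 1 5 2 6 3 0]
After op 3 (cut(5)): [3 0 4 1 5 2 6]
After op 4 (cut(6)): [6 3 0 4 1 5 2]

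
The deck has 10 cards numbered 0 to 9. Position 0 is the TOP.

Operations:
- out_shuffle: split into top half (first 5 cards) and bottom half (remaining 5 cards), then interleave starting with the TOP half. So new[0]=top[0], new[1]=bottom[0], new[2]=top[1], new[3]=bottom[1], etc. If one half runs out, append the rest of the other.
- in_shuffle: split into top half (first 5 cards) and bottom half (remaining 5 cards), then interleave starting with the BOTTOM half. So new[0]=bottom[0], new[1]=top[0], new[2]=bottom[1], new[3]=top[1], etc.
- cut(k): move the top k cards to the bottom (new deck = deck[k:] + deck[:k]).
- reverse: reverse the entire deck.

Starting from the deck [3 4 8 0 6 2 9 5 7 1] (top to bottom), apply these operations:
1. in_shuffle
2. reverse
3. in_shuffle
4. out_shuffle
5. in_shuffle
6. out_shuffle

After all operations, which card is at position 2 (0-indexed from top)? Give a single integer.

Answer: 5

Derivation:
After op 1 (in_shuffle): [2 3 9 4 5 8 7 0 1 6]
After op 2 (reverse): [6 1 0 7 8 5 4 9 3 2]
After op 3 (in_shuffle): [5 6 4 1 9 0 3 7 2 8]
After op 4 (out_shuffle): [5 0 6 3 4 7 1 2 9 8]
After op 5 (in_shuffle): [7 5 1 0 2 6 9 3 8 4]
After op 6 (out_shuffle): [7 6 5 9 1 3 0 8 2 4]
Position 2: card 5.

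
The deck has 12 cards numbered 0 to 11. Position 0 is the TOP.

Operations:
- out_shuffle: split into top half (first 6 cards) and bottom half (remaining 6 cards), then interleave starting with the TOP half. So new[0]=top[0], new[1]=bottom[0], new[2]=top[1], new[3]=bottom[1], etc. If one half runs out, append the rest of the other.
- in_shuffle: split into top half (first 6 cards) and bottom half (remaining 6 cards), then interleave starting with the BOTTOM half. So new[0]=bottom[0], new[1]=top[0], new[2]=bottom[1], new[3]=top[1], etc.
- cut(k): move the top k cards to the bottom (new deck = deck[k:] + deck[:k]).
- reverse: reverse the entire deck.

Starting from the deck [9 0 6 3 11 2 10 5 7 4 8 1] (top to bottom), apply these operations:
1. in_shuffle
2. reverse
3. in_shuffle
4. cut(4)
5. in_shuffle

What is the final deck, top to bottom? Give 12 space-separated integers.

Answer: 10 0 4 11 6 5 2 8 7 9 1 3

Derivation:
After op 1 (in_shuffle): [10 9 5 0 7 6 4 3 8 11 1 2]
After op 2 (reverse): [2 1 11 8 3 4 6 7 0 5 9 10]
After op 3 (in_shuffle): [6 2 7 1 0 11 5 8 9 3 10 4]
After op 4 (cut(4)): [0 11 5 8 9 3 10 4 6 2 7 1]
After op 5 (in_shuffle): [10 0 4 11 6 5 2 8 7 9 1 3]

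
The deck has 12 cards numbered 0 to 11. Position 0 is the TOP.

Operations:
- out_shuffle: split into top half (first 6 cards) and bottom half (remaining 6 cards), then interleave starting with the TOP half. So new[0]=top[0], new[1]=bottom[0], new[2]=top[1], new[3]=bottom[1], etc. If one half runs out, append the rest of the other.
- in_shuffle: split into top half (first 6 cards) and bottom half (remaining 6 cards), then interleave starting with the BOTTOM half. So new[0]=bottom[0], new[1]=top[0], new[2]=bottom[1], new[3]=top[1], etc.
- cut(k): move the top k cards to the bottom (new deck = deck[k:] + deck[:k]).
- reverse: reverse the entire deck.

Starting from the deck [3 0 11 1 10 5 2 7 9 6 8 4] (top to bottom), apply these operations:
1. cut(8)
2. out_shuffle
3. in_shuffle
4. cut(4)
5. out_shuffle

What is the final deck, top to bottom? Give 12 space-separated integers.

After op 1 (cut(8)): [9 6 8 4 3 0 11 1 10 5 2 7]
After op 2 (out_shuffle): [9 11 6 1 8 10 4 5 3 2 0 7]
After op 3 (in_shuffle): [4 9 5 11 3 6 2 1 0 8 7 10]
After op 4 (cut(4)): [3 6 2 1 0 8 7 10 4 9 5 11]
After op 5 (out_shuffle): [3 7 6 10 2 4 1 9 0 5 8 11]

Answer: 3 7 6 10 2 4 1 9 0 5 8 11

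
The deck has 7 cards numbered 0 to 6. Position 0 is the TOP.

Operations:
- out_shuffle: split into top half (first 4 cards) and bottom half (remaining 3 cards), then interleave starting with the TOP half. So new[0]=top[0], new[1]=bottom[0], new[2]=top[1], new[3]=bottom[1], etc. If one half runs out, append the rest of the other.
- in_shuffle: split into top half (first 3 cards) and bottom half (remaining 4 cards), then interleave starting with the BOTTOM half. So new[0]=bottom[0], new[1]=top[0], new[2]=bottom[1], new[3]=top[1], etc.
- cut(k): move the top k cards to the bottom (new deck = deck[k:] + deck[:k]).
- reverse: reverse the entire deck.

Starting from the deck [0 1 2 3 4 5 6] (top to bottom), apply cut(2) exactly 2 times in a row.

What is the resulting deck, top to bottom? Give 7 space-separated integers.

After op 1 (cut(2)): [2 3 4 5 6 0 1]
After op 2 (cut(2)): [4 5 6 0 1 2 3]

Answer: 4 5 6 0 1 2 3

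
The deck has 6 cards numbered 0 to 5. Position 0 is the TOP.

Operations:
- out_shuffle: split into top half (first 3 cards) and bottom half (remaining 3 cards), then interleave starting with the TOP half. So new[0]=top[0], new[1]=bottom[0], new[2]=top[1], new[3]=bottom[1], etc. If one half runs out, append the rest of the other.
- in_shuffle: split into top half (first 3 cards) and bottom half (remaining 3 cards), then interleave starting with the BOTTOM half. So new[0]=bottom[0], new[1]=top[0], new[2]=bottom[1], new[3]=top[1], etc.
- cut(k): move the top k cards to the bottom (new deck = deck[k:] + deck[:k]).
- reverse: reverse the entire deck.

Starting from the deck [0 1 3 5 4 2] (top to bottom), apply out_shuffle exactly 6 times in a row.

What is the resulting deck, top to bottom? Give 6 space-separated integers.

After op 1 (out_shuffle): [0 5 1 4 3 2]
After op 2 (out_shuffle): [0 4 5 3 1 2]
After op 3 (out_shuffle): [0 3 4 1 5 2]
After op 4 (out_shuffle): [0 1 3 5 4 2]
After op 5 (out_shuffle): [0 5 1 4 3 2]
After op 6 (out_shuffle): [0 4 5 3 1 2]

Answer: 0 4 5 3 1 2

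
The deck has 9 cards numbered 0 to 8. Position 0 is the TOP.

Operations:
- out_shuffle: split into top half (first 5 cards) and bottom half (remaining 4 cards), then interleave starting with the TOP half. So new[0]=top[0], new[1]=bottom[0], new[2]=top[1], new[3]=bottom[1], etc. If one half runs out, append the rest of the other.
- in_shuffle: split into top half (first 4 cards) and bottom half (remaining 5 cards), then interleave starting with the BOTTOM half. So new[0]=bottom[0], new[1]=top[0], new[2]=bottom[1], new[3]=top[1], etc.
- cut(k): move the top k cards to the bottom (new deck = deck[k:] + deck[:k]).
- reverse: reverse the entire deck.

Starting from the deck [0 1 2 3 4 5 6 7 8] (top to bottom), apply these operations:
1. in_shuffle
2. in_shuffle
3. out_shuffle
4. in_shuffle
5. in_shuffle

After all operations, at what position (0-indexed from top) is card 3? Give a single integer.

After op 1 (in_shuffle): [4 0 5 1 6 2 7 3 8]
After op 2 (in_shuffle): [6 4 2 0 7 5 3 1 8]
After op 3 (out_shuffle): [6 5 4 3 2 1 0 8 7]
After op 4 (in_shuffle): [2 6 1 5 0 4 8 3 7]
After op 5 (in_shuffle): [0 2 4 6 8 1 3 5 7]
Card 3 is at position 6.

Answer: 6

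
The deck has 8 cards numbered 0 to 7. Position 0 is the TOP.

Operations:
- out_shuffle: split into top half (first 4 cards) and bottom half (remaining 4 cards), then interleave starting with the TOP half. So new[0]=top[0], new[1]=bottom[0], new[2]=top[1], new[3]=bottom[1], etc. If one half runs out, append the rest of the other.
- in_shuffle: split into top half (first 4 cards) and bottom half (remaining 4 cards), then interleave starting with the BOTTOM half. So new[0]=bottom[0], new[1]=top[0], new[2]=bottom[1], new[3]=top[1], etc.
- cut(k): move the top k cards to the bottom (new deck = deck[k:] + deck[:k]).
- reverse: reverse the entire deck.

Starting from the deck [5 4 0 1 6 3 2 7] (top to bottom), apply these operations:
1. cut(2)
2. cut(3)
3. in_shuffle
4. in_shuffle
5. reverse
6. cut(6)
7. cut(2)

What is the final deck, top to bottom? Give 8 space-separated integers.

Answer: 2 5 0 6 3 7 4 1

Derivation:
After op 1 (cut(2)): [0 1 6 3 2 7 5 4]
After op 2 (cut(3)): [3 2 7 5 4 0 1 6]
After op 3 (in_shuffle): [4 3 0 2 1 7 6 5]
After op 4 (in_shuffle): [1 4 7 3 6 0 5 2]
After op 5 (reverse): [2 5 0 6 3 7 4 1]
After op 6 (cut(6)): [4 1 2 5 0 6 3 7]
After op 7 (cut(2)): [2 5 0 6 3 7 4 1]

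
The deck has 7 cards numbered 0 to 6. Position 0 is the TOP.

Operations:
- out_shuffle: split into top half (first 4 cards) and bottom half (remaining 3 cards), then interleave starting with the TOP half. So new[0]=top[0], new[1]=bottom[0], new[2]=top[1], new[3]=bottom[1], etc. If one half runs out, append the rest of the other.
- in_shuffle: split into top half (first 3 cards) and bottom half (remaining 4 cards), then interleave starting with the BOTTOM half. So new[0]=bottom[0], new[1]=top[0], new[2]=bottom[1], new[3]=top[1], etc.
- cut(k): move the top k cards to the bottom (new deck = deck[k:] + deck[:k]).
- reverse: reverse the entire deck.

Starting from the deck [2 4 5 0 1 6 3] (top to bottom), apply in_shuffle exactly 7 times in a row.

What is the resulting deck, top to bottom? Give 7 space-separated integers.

After op 1 (in_shuffle): [0 2 1 4 6 5 3]
After op 2 (in_shuffle): [4 0 6 2 5 1 3]
After op 3 (in_shuffle): [2 4 5 0 1 6 3]
After op 4 (in_shuffle): [0 2 1 4 6 5 3]
After op 5 (in_shuffle): [4 0 6 2 5 1 3]
After op 6 (in_shuffle): [2 4 5 0 1 6 3]
After op 7 (in_shuffle): [0 2 1 4 6 5 3]

Answer: 0 2 1 4 6 5 3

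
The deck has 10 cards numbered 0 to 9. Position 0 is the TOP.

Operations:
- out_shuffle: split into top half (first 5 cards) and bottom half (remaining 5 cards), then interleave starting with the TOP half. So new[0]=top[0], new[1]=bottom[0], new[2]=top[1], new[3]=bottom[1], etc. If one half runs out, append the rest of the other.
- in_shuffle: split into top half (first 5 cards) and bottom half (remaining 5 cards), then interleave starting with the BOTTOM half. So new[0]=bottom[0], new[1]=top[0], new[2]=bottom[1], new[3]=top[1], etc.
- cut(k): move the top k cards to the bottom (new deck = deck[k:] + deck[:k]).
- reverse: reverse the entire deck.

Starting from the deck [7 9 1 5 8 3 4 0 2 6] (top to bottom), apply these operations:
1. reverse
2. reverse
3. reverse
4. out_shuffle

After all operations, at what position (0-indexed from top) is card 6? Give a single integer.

Answer: 0

Derivation:
After op 1 (reverse): [6 2 0 4 3 8 5 1 9 7]
After op 2 (reverse): [7 9 1 5 8 3 4 0 2 6]
After op 3 (reverse): [6 2 0 4 3 8 5 1 9 7]
After op 4 (out_shuffle): [6 8 2 5 0 1 4 9 3 7]
Card 6 is at position 0.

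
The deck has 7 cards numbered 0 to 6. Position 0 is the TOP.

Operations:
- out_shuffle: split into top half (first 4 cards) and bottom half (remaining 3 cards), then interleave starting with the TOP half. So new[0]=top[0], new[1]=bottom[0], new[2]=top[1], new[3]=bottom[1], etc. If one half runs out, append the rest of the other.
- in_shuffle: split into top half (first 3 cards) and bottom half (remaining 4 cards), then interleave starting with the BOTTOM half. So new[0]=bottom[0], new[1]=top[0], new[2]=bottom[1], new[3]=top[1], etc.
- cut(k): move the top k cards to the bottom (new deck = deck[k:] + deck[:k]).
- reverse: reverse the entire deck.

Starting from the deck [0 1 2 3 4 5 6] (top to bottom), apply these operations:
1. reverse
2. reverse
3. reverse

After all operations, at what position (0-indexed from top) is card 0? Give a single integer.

After op 1 (reverse): [6 5 4 3 2 1 0]
After op 2 (reverse): [0 1 2 3 4 5 6]
After op 3 (reverse): [6 5 4 3 2 1 0]
Card 0 is at position 6.

Answer: 6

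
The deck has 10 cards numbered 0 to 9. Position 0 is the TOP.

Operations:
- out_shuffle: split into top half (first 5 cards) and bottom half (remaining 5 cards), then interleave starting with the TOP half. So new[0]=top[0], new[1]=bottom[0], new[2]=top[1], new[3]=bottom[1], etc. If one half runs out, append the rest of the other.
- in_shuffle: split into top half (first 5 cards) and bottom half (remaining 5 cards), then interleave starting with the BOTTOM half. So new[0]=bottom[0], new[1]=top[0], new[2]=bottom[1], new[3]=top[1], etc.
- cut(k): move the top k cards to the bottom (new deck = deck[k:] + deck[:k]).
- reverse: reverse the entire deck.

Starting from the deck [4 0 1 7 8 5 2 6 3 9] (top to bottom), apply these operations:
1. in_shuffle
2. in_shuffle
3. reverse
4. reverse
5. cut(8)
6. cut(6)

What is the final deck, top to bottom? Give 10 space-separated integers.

After op 1 (in_shuffle): [5 4 2 0 6 1 3 7 9 8]
After op 2 (in_shuffle): [1 5 3 4 7 2 9 0 8 6]
After op 3 (reverse): [6 8 0 9 2 7 4 3 5 1]
After op 4 (reverse): [1 5 3 4 7 2 9 0 8 6]
After op 5 (cut(8)): [8 6 1 5 3 4 7 2 9 0]
After op 6 (cut(6)): [7 2 9 0 8 6 1 5 3 4]

Answer: 7 2 9 0 8 6 1 5 3 4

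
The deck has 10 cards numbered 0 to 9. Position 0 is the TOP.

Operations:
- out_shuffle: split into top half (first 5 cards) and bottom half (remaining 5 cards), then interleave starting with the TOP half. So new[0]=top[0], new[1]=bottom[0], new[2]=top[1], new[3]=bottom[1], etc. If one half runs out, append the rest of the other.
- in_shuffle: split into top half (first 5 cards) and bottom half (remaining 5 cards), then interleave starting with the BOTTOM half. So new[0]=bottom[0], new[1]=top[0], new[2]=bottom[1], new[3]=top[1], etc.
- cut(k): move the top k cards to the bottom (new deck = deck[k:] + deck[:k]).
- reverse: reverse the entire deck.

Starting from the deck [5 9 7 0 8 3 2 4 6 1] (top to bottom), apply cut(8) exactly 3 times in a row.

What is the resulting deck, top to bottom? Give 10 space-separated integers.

After op 1 (cut(8)): [6 1 5 9 7 0 8 3 2 4]
After op 2 (cut(8)): [2 4 6 1 5 9 7 0 8 3]
After op 3 (cut(8)): [8 3 2 4 6 1 5 9 7 0]

Answer: 8 3 2 4 6 1 5 9 7 0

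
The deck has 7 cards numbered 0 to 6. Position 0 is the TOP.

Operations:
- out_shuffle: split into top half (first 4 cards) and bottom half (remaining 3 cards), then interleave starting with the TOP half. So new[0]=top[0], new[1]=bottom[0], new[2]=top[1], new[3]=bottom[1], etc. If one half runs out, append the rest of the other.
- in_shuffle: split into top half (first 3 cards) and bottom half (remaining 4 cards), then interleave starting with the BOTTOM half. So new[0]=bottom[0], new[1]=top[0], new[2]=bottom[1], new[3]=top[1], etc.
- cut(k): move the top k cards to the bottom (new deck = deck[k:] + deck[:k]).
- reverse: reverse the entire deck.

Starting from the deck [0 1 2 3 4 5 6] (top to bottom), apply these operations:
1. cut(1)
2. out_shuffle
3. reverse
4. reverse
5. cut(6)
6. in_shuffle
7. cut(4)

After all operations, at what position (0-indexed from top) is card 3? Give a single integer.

Answer: 0

Derivation:
After op 1 (cut(1)): [1 2 3 4 5 6 0]
After op 2 (out_shuffle): [1 5 2 6 3 0 4]
After op 3 (reverse): [4 0 3 6 2 5 1]
After op 4 (reverse): [1 5 2 6 3 0 4]
After op 5 (cut(6)): [4 1 5 2 6 3 0]
After op 6 (in_shuffle): [2 4 6 1 3 5 0]
After op 7 (cut(4)): [3 5 0 2 4 6 1]
Card 3 is at position 0.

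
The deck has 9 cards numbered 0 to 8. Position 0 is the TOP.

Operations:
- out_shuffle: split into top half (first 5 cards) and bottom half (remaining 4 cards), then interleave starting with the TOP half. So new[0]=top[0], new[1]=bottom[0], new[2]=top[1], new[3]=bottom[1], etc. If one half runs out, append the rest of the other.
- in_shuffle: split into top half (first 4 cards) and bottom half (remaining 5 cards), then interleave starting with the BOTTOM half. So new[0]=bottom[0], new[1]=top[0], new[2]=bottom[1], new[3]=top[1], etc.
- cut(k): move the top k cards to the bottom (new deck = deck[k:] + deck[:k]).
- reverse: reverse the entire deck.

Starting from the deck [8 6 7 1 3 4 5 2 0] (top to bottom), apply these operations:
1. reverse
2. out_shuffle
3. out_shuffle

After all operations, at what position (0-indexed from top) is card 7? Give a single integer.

Answer: 6

Derivation:
After op 1 (reverse): [0 2 5 4 3 1 7 6 8]
After op 2 (out_shuffle): [0 1 2 7 5 6 4 8 3]
After op 3 (out_shuffle): [0 6 1 4 2 8 7 3 5]
Card 7 is at position 6.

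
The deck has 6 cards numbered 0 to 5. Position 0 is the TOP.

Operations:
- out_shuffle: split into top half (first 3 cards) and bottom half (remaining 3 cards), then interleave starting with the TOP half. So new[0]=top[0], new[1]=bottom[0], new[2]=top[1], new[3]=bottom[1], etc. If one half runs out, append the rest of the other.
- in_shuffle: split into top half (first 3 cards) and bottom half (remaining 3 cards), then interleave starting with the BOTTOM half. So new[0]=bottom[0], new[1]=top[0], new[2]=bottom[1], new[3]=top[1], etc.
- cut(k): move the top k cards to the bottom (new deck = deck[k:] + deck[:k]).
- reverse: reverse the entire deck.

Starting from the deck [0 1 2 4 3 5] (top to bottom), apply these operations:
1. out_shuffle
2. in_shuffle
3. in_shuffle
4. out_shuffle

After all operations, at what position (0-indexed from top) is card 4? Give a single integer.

After op 1 (out_shuffle): [0 4 1 3 2 5]
After op 2 (in_shuffle): [3 0 2 4 5 1]
After op 3 (in_shuffle): [4 3 5 0 1 2]
After op 4 (out_shuffle): [4 0 3 1 5 2]
Card 4 is at position 0.

Answer: 0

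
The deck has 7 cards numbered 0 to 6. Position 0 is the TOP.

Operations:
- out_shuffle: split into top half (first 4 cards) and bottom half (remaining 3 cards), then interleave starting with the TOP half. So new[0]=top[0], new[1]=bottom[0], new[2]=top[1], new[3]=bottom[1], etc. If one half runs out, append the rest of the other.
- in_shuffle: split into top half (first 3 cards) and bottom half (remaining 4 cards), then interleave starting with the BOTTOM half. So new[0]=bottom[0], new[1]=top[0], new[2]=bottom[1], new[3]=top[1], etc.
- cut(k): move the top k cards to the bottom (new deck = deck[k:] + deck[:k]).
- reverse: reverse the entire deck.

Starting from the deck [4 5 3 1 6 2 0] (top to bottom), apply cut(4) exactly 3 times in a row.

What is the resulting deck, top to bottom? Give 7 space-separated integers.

Answer: 2 0 4 5 3 1 6

Derivation:
After op 1 (cut(4)): [6 2 0 4 5 3 1]
After op 2 (cut(4)): [5 3 1 6 2 0 4]
After op 3 (cut(4)): [2 0 4 5 3 1 6]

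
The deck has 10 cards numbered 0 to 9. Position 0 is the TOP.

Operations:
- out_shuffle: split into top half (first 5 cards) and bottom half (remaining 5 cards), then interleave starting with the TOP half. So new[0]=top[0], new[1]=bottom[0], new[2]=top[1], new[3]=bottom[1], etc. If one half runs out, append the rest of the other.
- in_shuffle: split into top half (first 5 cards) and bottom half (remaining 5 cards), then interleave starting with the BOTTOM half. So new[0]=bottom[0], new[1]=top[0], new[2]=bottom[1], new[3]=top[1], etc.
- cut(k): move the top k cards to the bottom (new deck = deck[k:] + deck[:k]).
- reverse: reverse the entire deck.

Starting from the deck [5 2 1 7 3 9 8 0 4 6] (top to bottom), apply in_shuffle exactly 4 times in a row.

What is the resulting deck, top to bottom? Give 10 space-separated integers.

Answer: 4 8 3 1 5 6 0 9 7 2

Derivation:
After op 1 (in_shuffle): [9 5 8 2 0 1 4 7 6 3]
After op 2 (in_shuffle): [1 9 4 5 7 8 6 2 3 0]
After op 3 (in_shuffle): [8 1 6 9 2 4 3 5 0 7]
After op 4 (in_shuffle): [4 8 3 1 5 6 0 9 7 2]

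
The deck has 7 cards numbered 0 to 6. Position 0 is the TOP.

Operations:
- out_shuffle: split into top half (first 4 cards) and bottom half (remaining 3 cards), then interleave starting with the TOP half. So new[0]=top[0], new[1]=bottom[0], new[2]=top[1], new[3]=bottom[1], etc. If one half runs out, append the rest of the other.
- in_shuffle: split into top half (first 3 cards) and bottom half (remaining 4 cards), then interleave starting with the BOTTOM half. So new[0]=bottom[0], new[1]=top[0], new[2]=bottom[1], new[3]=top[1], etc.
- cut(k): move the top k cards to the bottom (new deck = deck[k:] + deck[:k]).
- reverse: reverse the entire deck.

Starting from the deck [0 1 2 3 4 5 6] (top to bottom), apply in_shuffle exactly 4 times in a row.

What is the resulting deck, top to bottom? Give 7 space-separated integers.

Answer: 3 0 4 1 5 2 6

Derivation:
After op 1 (in_shuffle): [3 0 4 1 5 2 6]
After op 2 (in_shuffle): [1 3 5 0 2 4 6]
After op 3 (in_shuffle): [0 1 2 3 4 5 6]
After op 4 (in_shuffle): [3 0 4 1 5 2 6]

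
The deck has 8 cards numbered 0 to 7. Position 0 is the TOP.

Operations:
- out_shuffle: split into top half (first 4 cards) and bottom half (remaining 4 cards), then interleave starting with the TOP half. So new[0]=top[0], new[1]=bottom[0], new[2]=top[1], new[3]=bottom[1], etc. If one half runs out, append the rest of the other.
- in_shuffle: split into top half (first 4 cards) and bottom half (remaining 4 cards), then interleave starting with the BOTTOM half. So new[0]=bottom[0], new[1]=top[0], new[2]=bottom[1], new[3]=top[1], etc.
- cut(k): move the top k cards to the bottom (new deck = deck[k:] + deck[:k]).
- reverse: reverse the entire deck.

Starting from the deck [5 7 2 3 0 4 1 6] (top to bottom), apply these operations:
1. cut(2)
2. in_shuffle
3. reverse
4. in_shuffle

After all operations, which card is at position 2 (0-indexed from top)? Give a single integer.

Answer: 6

Derivation:
After op 1 (cut(2)): [2 3 0 4 1 6 5 7]
After op 2 (in_shuffle): [1 2 6 3 5 0 7 4]
After op 3 (reverse): [4 7 0 5 3 6 2 1]
After op 4 (in_shuffle): [3 4 6 7 2 0 1 5]
Position 2: card 6.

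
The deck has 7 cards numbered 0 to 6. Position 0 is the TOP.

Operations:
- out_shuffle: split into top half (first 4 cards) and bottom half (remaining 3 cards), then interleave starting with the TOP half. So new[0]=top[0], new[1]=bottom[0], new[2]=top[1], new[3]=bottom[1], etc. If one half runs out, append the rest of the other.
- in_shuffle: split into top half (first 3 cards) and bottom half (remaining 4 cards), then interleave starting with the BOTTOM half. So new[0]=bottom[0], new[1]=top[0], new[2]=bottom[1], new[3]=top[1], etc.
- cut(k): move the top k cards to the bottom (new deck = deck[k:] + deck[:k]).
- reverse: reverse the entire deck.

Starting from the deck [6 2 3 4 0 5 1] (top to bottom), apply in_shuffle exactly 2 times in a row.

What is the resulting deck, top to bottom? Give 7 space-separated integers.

Answer: 2 4 5 6 3 0 1

Derivation:
After op 1 (in_shuffle): [4 6 0 2 5 3 1]
After op 2 (in_shuffle): [2 4 5 6 3 0 1]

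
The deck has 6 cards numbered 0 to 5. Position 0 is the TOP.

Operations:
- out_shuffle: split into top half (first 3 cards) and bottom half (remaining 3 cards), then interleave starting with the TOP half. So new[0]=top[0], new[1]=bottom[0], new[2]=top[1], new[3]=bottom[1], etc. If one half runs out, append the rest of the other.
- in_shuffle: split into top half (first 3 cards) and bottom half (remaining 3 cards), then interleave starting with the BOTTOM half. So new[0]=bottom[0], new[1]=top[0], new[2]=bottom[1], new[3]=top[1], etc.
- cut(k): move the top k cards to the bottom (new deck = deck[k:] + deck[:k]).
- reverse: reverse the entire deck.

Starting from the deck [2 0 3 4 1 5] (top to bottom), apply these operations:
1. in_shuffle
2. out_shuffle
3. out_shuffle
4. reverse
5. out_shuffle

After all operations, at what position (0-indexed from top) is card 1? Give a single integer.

Answer: 4

Derivation:
After op 1 (in_shuffle): [4 2 1 0 5 3]
After op 2 (out_shuffle): [4 0 2 5 1 3]
After op 3 (out_shuffle): [4 5 0 1 2 3]
After op 4 (reverse): [3 2 1 0 5 4]
After op 5 (out_shuffle): [3 0 2 5 1 4]
Card 1 is at position 4.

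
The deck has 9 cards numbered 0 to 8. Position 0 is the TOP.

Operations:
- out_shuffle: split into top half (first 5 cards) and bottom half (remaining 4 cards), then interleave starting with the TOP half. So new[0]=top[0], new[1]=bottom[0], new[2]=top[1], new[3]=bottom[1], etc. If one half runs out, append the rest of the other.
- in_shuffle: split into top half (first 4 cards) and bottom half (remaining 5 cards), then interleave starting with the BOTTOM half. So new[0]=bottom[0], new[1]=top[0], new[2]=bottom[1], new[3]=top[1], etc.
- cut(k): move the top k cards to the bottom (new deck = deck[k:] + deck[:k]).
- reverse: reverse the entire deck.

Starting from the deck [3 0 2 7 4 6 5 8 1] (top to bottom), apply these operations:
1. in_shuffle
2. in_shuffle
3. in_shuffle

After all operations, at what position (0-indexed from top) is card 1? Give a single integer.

After op 1 (in_shuffle): [4 3 6 0 5 2 8 7 1]
After op 2 (in_shuffle): [5 4 2 3 8 6 7 0 1]
After op 3 (in_shuffle): [8 5 6 4 7 2 0 3 1]
Card 1 is at position 8.

Answer: 8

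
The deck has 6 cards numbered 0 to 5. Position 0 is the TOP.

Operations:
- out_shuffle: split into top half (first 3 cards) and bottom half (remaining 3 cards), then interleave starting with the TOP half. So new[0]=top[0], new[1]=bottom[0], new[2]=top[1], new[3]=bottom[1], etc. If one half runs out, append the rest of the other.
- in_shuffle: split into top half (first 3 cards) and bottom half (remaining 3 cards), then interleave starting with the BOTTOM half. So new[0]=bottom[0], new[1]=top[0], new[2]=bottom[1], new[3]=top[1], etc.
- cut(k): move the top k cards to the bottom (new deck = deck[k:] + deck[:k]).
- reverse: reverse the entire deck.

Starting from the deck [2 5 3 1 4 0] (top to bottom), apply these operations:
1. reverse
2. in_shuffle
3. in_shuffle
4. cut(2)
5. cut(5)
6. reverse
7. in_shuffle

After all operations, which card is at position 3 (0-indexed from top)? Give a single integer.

After op 1 (reverse): [0 4 1 3 5 2]
After op 2 (in_shuffle): [3 0 5 4 2 1]
After op 3 (in_shuffle): [4 3 2 0 1 5]
After op 4 (cut(2)): [2 0 1 5 4 3]
After op 5 (cut(5)): [3 2 0 1 5 4]
After op 6 (reverse): [4 5 1 0 2 3]
After op 7 (in_shuffle): [0 4 2 5 3 1]
Position 3: card 5.

Answer: 5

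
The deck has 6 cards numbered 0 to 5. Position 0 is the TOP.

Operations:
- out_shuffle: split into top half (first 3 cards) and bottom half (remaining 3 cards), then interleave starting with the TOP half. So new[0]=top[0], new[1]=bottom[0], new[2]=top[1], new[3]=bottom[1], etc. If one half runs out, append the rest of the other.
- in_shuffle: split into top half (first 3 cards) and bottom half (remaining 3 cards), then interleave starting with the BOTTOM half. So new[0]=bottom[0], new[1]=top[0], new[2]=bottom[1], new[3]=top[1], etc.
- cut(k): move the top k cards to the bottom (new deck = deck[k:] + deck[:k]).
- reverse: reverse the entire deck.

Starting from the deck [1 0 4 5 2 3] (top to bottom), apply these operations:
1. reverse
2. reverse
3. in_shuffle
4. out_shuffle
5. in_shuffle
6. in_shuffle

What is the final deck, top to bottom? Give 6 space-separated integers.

Answer: 0 3 4 5 1 2

Derivation:
After op 1 (reverse): [3 2 5 4 0 1]
After op 2 (reverse): [1 0 4 5 2 3]
After op 3 (in_shuffle): [5 1 2 0 3 4]
After op 4 (out_shuffle): [5 0 1 3 2 4]
After op 5 (in_shuffle): [3 5 2 0 4 1]
After op 6 (in_shuffle): [0 3 4 5 1 2]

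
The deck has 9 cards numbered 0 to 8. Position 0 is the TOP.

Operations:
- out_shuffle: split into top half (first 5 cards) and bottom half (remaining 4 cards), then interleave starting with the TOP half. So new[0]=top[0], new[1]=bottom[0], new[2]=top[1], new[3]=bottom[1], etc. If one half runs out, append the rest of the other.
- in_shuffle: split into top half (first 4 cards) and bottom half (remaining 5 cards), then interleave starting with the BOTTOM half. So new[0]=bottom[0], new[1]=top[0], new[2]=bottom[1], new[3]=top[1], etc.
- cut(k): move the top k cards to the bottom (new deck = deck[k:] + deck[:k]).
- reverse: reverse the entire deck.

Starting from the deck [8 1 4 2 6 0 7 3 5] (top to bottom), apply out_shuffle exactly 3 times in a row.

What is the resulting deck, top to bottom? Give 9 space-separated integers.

After op 1 (out_shuffle): [8 0 1 7 4 3 2 5 6]
After op 2 (out_shuffle): [8 3 0 2 1 5 7 6 4]
After op 3 (out_shuffle): [8 5 3 7 0 6 2 4 1]

Answer: 8 5 3 7 0 6 2 4 1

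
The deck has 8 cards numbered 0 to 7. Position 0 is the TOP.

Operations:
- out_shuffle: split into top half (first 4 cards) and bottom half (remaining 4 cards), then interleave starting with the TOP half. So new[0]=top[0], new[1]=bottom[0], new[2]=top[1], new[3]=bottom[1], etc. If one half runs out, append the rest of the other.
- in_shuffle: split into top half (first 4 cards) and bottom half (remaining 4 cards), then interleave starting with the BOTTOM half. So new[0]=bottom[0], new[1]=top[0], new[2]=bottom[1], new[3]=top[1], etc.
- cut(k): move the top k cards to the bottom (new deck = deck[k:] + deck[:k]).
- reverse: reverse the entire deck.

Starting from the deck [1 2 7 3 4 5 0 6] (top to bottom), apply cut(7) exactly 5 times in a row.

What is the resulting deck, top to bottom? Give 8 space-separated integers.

Answer: 3 4 5 0 6 1 2 7

Derivation:
After op 1 (cut(7)): [6 1 2 7 3 4 5 0]
After op 2 (cut(7)): [0 6 1 2 7 3 4 5]
After op 3 (cut(7)): [5 0 6 1 2 7 3 4]
After op 4 (cut(7)): [4 5 0 6 1 2 7 3]
After op 5 (cut(7)): [3 4 5 0 6 1 2 7]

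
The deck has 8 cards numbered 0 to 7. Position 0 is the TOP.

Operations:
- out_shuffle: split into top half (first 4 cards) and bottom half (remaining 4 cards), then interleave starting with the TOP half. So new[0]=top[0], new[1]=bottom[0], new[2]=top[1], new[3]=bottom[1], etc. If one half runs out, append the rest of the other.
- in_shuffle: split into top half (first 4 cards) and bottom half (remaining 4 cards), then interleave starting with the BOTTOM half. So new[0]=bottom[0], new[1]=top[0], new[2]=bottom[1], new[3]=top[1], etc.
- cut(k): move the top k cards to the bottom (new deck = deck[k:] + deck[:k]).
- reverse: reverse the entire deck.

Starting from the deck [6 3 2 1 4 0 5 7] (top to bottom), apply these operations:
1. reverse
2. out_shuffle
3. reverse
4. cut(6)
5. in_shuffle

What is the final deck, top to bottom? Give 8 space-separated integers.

Answer: 3 1 0 7 2 6 5 4

Derivation:
After op 1 (reverse): [7 5 0 4 1 2 3 6]
After op 2 (out_shuffle): [7 1 5 2 0 3 4 6]
After op 3 (reverse): [6 4 3 0 2 5 1 7]
After op 4 (cut(6)): [1 7 6 4 3 0 2 5]
After op 5 (in_shuffle): [3 1 0 7 2 6 5 4]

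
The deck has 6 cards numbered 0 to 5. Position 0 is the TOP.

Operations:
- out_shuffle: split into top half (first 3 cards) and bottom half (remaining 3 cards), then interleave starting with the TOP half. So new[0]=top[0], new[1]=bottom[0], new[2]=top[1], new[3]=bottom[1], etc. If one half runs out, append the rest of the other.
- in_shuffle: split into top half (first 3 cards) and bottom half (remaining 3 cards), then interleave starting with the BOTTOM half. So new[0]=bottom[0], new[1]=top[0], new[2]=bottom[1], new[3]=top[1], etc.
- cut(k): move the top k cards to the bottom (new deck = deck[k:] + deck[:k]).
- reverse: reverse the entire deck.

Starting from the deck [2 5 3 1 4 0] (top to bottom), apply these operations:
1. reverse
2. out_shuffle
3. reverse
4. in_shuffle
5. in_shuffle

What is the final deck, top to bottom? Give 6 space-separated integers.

After op 1 (reverse): [0 4 1 3 5 2]
After op 2 (out_shuffle): [0 3 4 5 1 2]
After op 3 (reverse): [2 1 5 4 3 0]
After op 4 (in_shuffle): [4 2 3 1 0 5]
After op 5 (in_shuffle): [1 4 0 2 5 3]

Answer: 1 4 0 2 5 3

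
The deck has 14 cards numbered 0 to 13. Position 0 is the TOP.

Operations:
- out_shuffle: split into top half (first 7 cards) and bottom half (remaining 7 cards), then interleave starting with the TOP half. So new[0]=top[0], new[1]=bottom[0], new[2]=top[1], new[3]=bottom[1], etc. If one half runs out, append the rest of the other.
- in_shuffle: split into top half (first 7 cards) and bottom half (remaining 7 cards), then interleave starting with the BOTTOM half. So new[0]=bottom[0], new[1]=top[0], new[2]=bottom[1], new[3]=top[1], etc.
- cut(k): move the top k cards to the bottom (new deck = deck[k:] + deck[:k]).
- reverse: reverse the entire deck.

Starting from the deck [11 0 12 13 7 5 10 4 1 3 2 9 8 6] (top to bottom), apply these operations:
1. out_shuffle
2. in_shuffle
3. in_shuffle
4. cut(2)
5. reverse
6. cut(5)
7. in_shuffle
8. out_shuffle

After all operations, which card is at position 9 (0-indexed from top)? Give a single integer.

After op 1 (out_shuffle): [11 4 0 1 12 3 13 2 7 9 5 8 10 6]
After op 2 (in_shuffle): [2 11 7 4 9 0 5 1 8 12 10 3 6 13]
After op 3 (in_shuffle): [1 2 8 11 12 7 10 4 3 9 6 0 13 5]
After op 4 (cut(2)): [8 11 12 7 10 4 3 9 6 0 13 5 1 2]
After op 5 (reverse): [2 1 5 13 0 6 9 3 4 10 7 12 11 8]
After op 6 (cut(5)): [6 9 3 4 10 7 12 11 8 2 1 5 13 0]
After op 7 (in_shuffle): [11 6 8 9 2 3 1 4 5 10 13 7 0 12]
After op 8 (out_shuffle): [11 4 6 5 8 10 9 13 2 7 3 0 1 12]
Position 9: card 7.

Answer: 7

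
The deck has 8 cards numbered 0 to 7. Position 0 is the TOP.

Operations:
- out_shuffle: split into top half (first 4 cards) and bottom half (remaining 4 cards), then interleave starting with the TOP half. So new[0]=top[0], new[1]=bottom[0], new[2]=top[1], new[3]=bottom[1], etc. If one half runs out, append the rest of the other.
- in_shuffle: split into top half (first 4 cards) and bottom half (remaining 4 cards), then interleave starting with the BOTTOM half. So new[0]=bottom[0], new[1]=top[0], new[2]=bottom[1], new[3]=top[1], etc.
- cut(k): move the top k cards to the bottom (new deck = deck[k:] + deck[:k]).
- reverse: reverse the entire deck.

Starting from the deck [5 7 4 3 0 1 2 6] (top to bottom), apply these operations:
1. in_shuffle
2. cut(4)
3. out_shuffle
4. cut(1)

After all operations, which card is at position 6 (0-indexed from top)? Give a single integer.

After op 1 (in_shuffle): [0 5 1 7 2 4 6 3]
After op 2 (cut(4)): [2 4 6 3 0 5 1 7]
After op 3 (out_shuffle): [2 0 4 5 6 1 3 7]
After op 4 (cut(1)): [0 4 5 6 1 3 7 2]
Position 6: card 7.

Answer: 7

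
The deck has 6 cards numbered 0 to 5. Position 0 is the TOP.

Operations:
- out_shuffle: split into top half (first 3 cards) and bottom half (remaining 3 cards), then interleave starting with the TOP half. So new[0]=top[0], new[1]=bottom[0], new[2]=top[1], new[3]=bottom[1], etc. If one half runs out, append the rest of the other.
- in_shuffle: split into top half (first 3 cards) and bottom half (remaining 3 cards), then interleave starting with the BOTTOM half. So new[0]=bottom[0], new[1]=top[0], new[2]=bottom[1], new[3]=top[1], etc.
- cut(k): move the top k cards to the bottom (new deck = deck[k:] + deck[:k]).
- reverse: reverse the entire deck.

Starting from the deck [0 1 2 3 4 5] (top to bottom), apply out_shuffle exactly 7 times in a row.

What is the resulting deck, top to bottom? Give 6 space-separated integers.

Answer: 0 2 4 1 3 5

Derivation:
After op 1 (out_shuffle): [0 3 1 4 2 5]
After op 2 (out_shuffle): [0 4 3 2 1 5]
After op 3 (out_shuffle): [0 2 4 1 3 5]
After op 4 (out_shuffle): [0 1 2 3 4 5]
After op 5 (out_shuffle): [0 3 1 4 2 5]
After op 6 (out_shuffle): [0 4 3 2 1 5]
After op 7 (out_shuffle): [0 2 4 1 3 5]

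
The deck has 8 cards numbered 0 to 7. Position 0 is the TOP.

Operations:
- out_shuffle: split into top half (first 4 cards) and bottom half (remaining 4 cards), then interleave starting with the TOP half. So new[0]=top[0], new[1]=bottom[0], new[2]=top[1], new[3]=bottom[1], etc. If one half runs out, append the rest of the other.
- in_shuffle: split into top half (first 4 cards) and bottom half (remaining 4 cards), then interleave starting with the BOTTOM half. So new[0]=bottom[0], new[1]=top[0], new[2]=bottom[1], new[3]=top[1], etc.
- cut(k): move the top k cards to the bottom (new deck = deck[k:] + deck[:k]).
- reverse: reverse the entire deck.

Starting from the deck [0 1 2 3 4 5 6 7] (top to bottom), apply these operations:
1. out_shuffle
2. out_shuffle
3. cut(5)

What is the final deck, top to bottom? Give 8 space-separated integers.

After op 1 (out_shuffle): [0 4 1 5 2 6 3 7]
After op 2 (out_shuffle): [0 2 4 6 1 3 5 7]
After op 3 (cut(5)): [3 5 7 0 2 4 6 1]

Answer: 3 5 7 0 2 4 6 1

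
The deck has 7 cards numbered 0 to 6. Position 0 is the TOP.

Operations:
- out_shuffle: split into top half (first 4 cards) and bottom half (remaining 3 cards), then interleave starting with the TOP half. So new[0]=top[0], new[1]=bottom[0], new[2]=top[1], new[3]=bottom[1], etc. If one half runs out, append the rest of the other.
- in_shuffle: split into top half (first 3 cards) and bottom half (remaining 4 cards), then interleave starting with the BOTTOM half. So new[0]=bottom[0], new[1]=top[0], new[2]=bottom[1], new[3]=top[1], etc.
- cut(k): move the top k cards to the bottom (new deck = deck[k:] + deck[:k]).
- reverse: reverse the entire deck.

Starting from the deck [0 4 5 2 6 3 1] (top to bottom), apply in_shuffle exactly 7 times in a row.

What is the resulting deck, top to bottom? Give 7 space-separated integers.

After op 1 (in_shuffle): [2 0 6 4 3 5 1]
After op 2 (in_shuffle): [4 2 3 0 5 6 1]
After op 3 (in_shuffle): [0 4 5 2 6 3 1]
After op 4 (in_shuffle): [2 0 6 4 3 5 1]
After op 5 (in_shuffle): [4 2 3 0 5 6 1]
After op 6 (in_shuffle): [0 4 5 2 6 3 1]
After op 7 (in_shuffle): [2 0 6 4 3 5 1]

Answer: 2 0 6 4 3 5 1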